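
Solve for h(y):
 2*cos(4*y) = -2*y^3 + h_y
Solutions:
 h(y) = C1 + y^4/2 + sin(4*y)/2


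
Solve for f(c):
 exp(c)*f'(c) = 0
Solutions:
 f(c) = C1


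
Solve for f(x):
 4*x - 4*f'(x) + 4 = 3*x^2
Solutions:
 f(x) = C1 - x^3/4 + x^2/2 + x


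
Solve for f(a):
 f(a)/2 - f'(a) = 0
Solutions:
 f(a) = C1*exp(a/2)


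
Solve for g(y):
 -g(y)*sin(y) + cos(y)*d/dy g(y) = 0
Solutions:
 g(y) = C1/cos(y)


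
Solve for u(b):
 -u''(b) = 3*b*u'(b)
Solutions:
 u(b) = C1 + C2*erf(sqrt(6)*b/2)


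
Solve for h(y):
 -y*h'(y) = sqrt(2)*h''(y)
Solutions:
 h(y) = C1 + C2*erf(2^(1/4)*y/2)


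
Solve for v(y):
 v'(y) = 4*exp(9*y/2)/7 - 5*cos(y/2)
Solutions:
 v(y) = C1 + 8*exp(9*y/2)/63 - 10*sin(y/2)


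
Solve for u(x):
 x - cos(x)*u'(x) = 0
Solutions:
 u(x) = C1 + Integral(x/cos(x), x)


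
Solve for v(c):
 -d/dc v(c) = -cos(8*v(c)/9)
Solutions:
 -c - 9*log(sin(8*v(c)/9) - 1)/16 + 9*log(sin(8*v(c)/9) + 1)/16 = C1


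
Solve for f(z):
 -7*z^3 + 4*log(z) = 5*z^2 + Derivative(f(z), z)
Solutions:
 f(z) = C1 - 7*z^4/4 - 5*z^3/3 + 4*z*log(z) - 4*z


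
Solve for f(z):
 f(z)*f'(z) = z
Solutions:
 f(z) = -sqrt(C1 + z^2)
 f(z) = sqrt(C1 + z^2)


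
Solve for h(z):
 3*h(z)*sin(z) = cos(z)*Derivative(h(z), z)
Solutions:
 h(z) = C1/cos(z)^3


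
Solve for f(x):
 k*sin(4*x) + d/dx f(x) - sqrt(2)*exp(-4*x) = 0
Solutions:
 f(x) = C1 + k*cos(4*x)/4 - sqrt(2)*exp(-4*x)/4


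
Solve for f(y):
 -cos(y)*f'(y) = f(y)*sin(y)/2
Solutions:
 f(y) = C1*sqrt(cos(y))


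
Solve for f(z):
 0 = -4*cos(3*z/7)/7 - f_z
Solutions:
 f(z) = C1 - 4*sin(3*z/7)/3


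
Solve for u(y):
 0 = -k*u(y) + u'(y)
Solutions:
 u(y) = C1*exp(k*y)


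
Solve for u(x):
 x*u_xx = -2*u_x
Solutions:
 u(x) = C1 + C2/x


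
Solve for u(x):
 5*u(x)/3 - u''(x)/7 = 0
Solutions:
 u(x) = C1*exp(-sqrt(105)*x/3) + C2*exp(sqrt(105)*x/3)


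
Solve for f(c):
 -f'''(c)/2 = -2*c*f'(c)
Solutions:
 f(c) = C1 + Integral(C2*airyai(2^(2/3)*c) + C3*airybi(2^(2/3)*c), c)


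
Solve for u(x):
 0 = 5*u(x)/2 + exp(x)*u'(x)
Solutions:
 u(x) = C1*exp(5*exp(-x)/2)


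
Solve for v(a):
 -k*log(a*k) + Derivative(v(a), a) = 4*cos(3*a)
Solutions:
 v(a) = C1 + a*k*(log(a*k) - 1) + 4*sin(3*a)/3


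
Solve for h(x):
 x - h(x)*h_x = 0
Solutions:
 h(x) = -sqrt(C1 + x^2)
 h(x) = sqrt(C1 + x^2)


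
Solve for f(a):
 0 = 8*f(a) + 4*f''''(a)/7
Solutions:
 f(a) = (C1*sin(2^(3/4)*7^(1/4)*a/2) + C2*cos(2^(3/4)*7^(1/4)*a/2))*exp(-2^(3/4)*7^(1/4)*a/2) + (C3*sin(2^(3/4)*7^(1/4)*a/2) + C4*cos(2^(3/4)*7^(1/4)*a/2))*exp(2^(3/4)*7^(1/4)*a/2)


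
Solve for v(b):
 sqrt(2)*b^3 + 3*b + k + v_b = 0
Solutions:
 v(b) = C1 - sqrt(2)*b^4/4 - 3*b^2/2 - b*k


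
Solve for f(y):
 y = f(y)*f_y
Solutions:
 f(y) = -sqrt(C1 + y^2)
 f(y) = sqrt(C1 + y^2)


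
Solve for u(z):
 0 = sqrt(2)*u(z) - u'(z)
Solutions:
 u(z) = C1*exp(sqrt(2)*z)


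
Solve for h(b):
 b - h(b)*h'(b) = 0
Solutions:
 h(b) = -sqrt(C1 + b^2)
 h(b) = sqrt(C1 + b^2)


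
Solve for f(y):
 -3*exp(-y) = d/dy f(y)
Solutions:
 f(y) = C1 + 3*exp(-y)


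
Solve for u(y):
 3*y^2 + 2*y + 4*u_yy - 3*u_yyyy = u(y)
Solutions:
 u(y) = C1*exp(-y) + C2*exp(y) + C3*exp(-sqrt(3)*y/3) + C4*exp(sqrt(3)*y/3) + 3*y^2 + 2*y + 24


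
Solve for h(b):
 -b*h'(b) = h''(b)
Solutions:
 h(b) = C1 + C2*erf(sqrt(2)*b/2)


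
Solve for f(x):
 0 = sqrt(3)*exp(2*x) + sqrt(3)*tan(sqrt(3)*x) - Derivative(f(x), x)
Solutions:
 f(x) = C1 + sqrt(3)*exp(2*x)/2 - log(cos(sqrt(3)*x))


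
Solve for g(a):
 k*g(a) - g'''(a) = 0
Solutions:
 g(a) = C1*exp(a*k^(1/3)) + C2*exp(a*k^(1/3)*(-1 + sqrt(3)*I)/2) + C3*exp(-a*k^(1/3)*(1 + sqrt(3)*I)/2)


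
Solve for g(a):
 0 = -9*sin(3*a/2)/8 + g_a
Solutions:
 g(a) = C1 - 3*cos(3*a/2)/4


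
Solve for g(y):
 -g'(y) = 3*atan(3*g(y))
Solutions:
 Integral(1/atan(3*_y), (_y, g(y))) = C1 - 3*y


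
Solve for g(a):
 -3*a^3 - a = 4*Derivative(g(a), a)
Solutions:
 g(a) = C1 - 3*a^4/16 - a^2/8


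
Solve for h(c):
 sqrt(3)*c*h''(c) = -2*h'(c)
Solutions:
 h(c) = C1 + C2*c^(1 - 2*sqrt(3)/3)


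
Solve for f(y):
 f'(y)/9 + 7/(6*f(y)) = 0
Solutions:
 f(y) = -sqrt(C1 - 21*y)
 f(y) = sqrt(C1 - 21*y)


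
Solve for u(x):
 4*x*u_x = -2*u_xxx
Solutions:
 u(x) = C1 + Integral(C2*airyai(-2^(1/3)*x) + C3*airybi(-2^(1/3)*x), x)


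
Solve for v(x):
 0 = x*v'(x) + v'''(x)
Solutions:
 v(x) = C1 + Integral(C2*airyai(-x) + C3*airybi(-x), x)


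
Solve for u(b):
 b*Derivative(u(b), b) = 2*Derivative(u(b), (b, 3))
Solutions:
 u(b) = C1 + Integral(C2*airyai(2^(2/3)*b/2) + C3*airybi(2^(2/3)*b/2), b)


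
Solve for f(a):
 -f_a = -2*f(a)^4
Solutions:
 f(a) = (-1/(C1 + 6*a))^(1/3)
 f(a) = (-1/(C1 + 2*a))^(1/3)*(-3^(2/3) - 3*3^(1/6)*I)/6
 f(a) = (-1/(C1 + 2*a))^(1/3)*(-3^(2/3) + 3*3^(1/6)*I)/6


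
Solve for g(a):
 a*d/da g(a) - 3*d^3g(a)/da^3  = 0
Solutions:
 g(a) = C1 + Integral(C2*airyai(3^(2/3)*a/3) + C3*airybi(3^(2/3)*a/3), a)


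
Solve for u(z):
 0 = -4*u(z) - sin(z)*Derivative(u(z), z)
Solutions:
 u(z) = C1*(cos(z)^2 + 2*cos(z) + 1)/(cos(z)^2 - 2*cos(z) + 1)


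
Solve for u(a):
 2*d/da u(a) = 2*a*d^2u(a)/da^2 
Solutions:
 u(a) = C1 + C2*a^2


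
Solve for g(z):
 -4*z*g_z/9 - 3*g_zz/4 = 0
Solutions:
 g(z) = C1 + C2*erf(2*sqrt(6)*z/9)


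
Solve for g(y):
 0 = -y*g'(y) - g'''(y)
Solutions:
 g(y) = C1 + Integral(C2*airyai(-y) + C3*airybi(-y), y)


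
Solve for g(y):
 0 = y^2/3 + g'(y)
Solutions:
 g(y) = C1 - y^3/9


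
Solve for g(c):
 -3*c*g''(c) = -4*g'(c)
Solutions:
 g(c) = C1 + C2*c^(7/3)


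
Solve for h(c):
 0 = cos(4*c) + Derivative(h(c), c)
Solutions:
 h(c) = C1 - sin(4*c)/4


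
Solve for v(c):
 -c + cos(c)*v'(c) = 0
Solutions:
 v(c) = C1 + Integral(c/cos(c), c)


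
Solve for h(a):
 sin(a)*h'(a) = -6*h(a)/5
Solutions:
 h(a) = C1*(cos(a) + 1)^(3/5)/(cos(a) - 1)^(3/5)


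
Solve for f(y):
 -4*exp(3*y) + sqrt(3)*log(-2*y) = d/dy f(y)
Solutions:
 f(y) = C1 + sqrt(3)*y*log(-y) + sqrt(3)*y*(-1 + log(2)) - 4*exp(3*y)/3


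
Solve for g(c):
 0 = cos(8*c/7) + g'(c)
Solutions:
 g(c) = C1 - 7*sin(8*c/7)/8


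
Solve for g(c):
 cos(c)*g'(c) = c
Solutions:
 g(c) = C1 + Integral(c/cos(c), c)


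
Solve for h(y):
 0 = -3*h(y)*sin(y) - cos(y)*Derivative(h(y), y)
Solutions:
 h(y) = C1*cos(y)^3


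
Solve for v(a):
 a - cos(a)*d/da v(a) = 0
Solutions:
 v(a) = C1 + Integral(a/cos(a), a)


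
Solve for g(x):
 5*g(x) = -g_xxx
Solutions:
 g(x) = C3*exp(-5^(1/3)*x) + (C1*sin(sqrt(3)*5^(1/3)*x/2) + C2*cos(sqrt(3)*5^(1/3)*x/2))*exp(5^(1/3)*x/2)


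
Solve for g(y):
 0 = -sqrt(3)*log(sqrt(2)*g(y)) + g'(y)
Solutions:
 -2*sqrt(3)*Integral(1/(2*log(_y) + log(2)), (_y, g(y)))/3 = C1 - y


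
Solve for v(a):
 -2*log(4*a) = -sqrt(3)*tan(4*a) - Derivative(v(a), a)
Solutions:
 v(a) = C1 + 2*a*log(a) - 2*a + 4*a*log(2) + sqrt(3)*log(cos(4*a))/4


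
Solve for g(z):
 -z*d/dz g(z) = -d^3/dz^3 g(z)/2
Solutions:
 g(z) = C1 + Integral(C2*airyai(2^(1/3)*z) + C3*airybi(2^(1/3)*z), z)


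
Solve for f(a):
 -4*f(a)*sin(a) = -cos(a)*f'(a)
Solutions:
 f(a) = C1/cos(a)^4


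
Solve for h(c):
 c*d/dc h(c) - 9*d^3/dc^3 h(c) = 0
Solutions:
 h(c) = C1 + Integral(C2*airyai(3^(1/3)*c/3) + C3*airybi(3^(1/3)*c/3), c)


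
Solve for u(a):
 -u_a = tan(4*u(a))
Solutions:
 u(a) = -asin(C1*exp(-4*a))/4 + pi/4
 u(a) = asin(C1*exp(-4*a))/4


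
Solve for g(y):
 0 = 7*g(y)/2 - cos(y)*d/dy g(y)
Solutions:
 g(y) = C1*(sin(y) + 1)^(7/4)/(sin(y) - 1)^(7/4)


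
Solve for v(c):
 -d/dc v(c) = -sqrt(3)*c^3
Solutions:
 v(c) = C1 + sqrt(3)*c^4/4


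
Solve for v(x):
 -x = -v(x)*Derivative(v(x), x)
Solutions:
 v(x) = -sqrt(C1 + x^2)
 v(x) = sqrt(C1 + x^2)


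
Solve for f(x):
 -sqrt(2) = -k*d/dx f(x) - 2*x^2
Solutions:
 f(x) = C1 - 2*x^3/(3*k) + sqrt(2)*x/k


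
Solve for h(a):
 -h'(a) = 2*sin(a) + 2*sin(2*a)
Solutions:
 h(a) = C1 + 2*cos(a) + cos(2*a)


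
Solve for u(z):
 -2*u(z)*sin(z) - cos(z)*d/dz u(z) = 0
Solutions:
 u(z) = C1*cos(z)^2


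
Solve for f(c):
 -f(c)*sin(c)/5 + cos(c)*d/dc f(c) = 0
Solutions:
 f(c) = C1/cos(c)^(1/5)


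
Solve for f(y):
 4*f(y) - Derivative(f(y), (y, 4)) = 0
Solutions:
 f(y) = C1*exp(-sqrt(2)*y) + C2*exp(sqrt(2)*y) + C3*sin(sqrt(2)*y) + C4*cos(sqrt(2)*y)


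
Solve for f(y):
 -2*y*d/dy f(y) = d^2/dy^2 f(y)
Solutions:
 f(y) = C1 + C2*erf(y)


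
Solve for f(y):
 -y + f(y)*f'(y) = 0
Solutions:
 f(y) = -sqrt(C1 + y^2)
 f(y) = sqrt(C1 + y^2)


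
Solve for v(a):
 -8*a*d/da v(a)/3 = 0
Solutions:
 v(a) = C1


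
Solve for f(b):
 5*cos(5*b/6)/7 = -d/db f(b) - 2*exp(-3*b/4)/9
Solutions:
 f(b) = C1 - 6*sin(5*b/6)/7 + 8*exp(-3*b/4)/27


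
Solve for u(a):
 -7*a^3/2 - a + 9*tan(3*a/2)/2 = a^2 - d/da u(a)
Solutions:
 u(a) = C1 + 7*a^4/8 + a^3/3 + a^2/2 + 3*log(cos(3*a/2))


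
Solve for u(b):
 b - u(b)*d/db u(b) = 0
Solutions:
 u(b) = -sqrt(C1 + b^2)
 u(b) = sqrt(C1 + b^2)


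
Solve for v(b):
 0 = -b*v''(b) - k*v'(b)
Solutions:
 v(b) = C1 + b^(1 - re(k))*(C2*sin(log(b)*Abs(im(k))) + C3*cos(log(b)*im(k)))


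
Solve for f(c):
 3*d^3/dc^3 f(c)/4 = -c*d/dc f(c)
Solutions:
 f(c) = C1 + Integral(C2*airyai(-6^(2/3)*c/3) + C3*airybi(-6^(2/3)*c/3), c)


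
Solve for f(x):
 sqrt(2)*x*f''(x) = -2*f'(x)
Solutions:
 f(x) = C1 + C2*x^(1 - sqrt(2))


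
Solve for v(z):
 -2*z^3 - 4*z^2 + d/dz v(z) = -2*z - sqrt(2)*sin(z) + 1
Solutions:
 v(z) = C1 + z^4/2 + 4*z^3/3 - z^2 + z + sqrt(2)*cos(z)


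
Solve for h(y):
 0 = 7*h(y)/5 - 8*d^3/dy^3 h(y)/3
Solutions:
 h(y) = C3*exp(21^(1/3)*5^(2/3)*y/10) + (C1*sin(3^(5/6)*5^(2/3)*7^(1/3)*y/20) + C2*cos(3^(5/6)*5^(2/3)*7^(1/3)*y/20))*exp(-21^(1/3)*5^(2/3)*y/20)


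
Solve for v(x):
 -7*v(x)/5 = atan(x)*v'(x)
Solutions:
 v(x) = C1*exp(-7*Integral(1/atan(x), x)/5)


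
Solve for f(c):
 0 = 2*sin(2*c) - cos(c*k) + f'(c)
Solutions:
 f(c) = C1 + cos(2*c) + sin(c*k)/k


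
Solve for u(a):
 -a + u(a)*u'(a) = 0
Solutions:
 u(a) = -sqrt(C1 + a^2)
 u(a) = sqrt(C1 + a^2)


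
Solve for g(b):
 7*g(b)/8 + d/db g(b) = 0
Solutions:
 g(b) = C1*exp(-7*b/8)


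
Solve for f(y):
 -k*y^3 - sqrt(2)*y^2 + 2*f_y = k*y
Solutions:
 f(y) = C1 + k*y^4/8 + k*y^2/4 + sqrt(2)*y^3/6


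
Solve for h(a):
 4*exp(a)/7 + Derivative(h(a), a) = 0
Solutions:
 h(a) = C1 - 4*exp(a)/7


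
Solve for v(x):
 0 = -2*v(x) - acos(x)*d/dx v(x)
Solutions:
 v(x) = C1*exp(-2*Integral(1/acos(x), x))


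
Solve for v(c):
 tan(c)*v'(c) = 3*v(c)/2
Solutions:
 v(c) = C1*sin(c)^(3/2)


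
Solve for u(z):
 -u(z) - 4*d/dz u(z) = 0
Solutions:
 u(z) = C1*exp(-z/4)


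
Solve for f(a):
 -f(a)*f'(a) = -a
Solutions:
 f(a) = -sqrt(C1 + a^2)
 f(a) = sqrt(C1 + a^2)


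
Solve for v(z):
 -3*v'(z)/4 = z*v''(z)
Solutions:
 v(z) = C1 + C2*z^(1/4)


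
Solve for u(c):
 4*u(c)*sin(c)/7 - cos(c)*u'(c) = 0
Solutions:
 u(c) = C1/cos(c)^(4/7)


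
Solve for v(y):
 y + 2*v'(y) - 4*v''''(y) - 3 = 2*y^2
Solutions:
 v(y) = C1 + C4*exp(2^(2/3)*y/2) + y^3/3 - y^2/4 + 3*y/2 + (C2*sin(2^(2/3)*sqrt(3)*y/4) + C3*cos(2^(2/3)*sqrt(3)*y/4))*exp(-2^(2/3)*y/4)


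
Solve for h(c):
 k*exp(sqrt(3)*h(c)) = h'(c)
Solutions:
 h(c) = sqrt(3)*(2*log(-1/(C1 + c*k)) - log(3))/6


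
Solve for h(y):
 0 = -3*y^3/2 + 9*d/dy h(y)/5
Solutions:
 h(y) = C1 + 5*y^4/24


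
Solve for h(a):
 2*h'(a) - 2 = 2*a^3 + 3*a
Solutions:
 h(a) = C1 + a^4/4 + 3*a^2/4 + a


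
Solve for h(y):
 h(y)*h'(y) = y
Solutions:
 h(y) = -sqrt(C1 + y^2)
 h(y) = sqrt(C1 + y^2)


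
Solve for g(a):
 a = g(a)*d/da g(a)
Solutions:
 g(a) = -sqrt(C1 + a^2)
 g(a) = sqrt(C1 + a^2)


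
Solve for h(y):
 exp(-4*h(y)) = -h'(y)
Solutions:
 h(y) = log(-I*(C1 - 4*y)^(1/4))
 h(y) = log(I*(C1 - 4*y)^(1/4))
 h(y) = log(-(C1 - 4*y)^(1/4))
 h(y) = log(C1 - 4*y)/4


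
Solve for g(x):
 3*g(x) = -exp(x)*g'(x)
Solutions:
 g(x) = C1*exp(3*exp(-x))


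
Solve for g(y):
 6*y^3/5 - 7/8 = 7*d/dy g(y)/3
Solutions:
 g(y) = C1 + 9*y^4/70 - 3*y/8


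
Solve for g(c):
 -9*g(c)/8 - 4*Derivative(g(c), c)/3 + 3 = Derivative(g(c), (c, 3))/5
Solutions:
 g(c) = C1*exp(10^(1/3)*c*(-32*5^(1/3)/(243 + sqrt(140969))^(1/3) + 2^(1/3)*(243 + sqrt(140969))^(1/3))/24)*sin(10^(1/3)*sqrt(3)*c*(32*5^(1/3)/(243 + sqrt(140969))^(1/3) + 2^(1/3)*(243 + sqrt(140969))^(1/3))/24) + C2*exp(10^(1/3)*c*(-32*5^(1/3)/(243 + sqrt(140969))^(1/3) + 2^(1/3)*(243 + sqrt(140969))^(1/3))/24)*cos(10^(1/3)*sqrt(3)*c*(32*5^(1/3)/(243 + sqrt(140969))^(1/3) + 2^(1/3)*(243 + sqrt(140969))^(1/3))/24) + C3*exp(-10^(1/3)*c*(-32*5^(1/3)/(243 + sqrt(140969))^(1/3) + 2^(1/3)*(243 + sqrt(140969))^(1/3))/12) + 8/3


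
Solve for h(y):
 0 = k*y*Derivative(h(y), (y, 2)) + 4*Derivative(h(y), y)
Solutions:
 h(y) = C1 + y^(((re(k) - 4)*re(k) + im(k)^2)/(re(k)^2 + im(k)^2))*(C2*sin(4*log(y)*Abs(im(k))/(re(k)^2 + im(k)^2)) + C3*cos(4*log(y)*im(k)/(re(k)^2 + im(k)^2)))


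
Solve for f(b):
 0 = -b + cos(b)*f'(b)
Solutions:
 f(b) = C1 + Integral(b/cos(b), b)


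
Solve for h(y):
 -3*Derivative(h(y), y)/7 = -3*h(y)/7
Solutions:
 h(y) = C1*exp(y)


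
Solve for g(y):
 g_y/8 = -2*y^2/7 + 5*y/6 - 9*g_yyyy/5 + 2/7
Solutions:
 g(y) = C1 + C4*exp(-15^(1/3)*y/6) - 16*y^3/21 + 10*y^2/3 + 16*y/7 + (C2*sin(3^(5/6)*5^(1/3)*y/12) + C3*cos(3^(5/6)*5^(1/3)*y/12))*exp(15^(1/3)*y/12)


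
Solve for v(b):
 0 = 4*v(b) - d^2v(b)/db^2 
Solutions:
 v(b) = C1*exp(-2*b) + C2*exp(2*b)


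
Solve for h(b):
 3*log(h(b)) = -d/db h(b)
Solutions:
 li(h(b)) = C1 - 3*b


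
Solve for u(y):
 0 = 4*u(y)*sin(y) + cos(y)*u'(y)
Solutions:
 u(y) = C1*cos(y)^4


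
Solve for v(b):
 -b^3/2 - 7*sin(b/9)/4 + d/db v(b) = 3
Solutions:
 v(b) = C1 + b^4/8 + 3*b - 63*cos(b/9)/4


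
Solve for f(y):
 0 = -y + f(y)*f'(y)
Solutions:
 f(y) = -sqrt(C1 + y^2)
 f(y) = sqrt(C1 + y^2)


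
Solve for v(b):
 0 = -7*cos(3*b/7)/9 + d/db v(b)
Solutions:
 v(b) = C1 + 49*sin(3*b/7)/27


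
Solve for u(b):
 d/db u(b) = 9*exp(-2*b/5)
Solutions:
 u(b) = C1 - 45*exp(-2*b/5)/2


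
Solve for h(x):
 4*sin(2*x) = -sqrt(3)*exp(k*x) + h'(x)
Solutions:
 h(x) = C1 - 2*cos(2*x) + sqrt(3)*exp(k*x)/k


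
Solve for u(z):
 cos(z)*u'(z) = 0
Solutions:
 u(z) = C1


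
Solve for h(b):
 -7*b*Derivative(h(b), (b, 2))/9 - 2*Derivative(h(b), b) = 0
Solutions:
 h(b) = C1 + C2/b^(11/7)


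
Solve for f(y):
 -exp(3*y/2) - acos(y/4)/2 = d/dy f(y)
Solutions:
 f(y) = C1 - y*acos(y/4)/2 + sqrt(16 - y^2)/2 - 2*exp(3*y/2)/3


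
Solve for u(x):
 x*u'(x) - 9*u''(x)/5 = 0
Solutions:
 u(x) = C1 + C2*erfi(sqrt(10)*x/6)


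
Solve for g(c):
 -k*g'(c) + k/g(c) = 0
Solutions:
 g(c) = -sqrt(C1 + 2*c)
 g(c) = sqrt(C1 + 2*c)


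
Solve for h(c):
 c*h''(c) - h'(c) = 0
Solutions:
 h(c) = C1 + C2*c^2


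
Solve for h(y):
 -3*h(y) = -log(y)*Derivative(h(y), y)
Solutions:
 h(y) = C1*exp(3*li(y))


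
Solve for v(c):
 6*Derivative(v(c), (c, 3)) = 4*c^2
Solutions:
 v(c) = C1 + C2*c + C3*c^2 + c^5/90


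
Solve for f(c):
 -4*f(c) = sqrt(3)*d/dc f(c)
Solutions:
 f(c) = C1*exp(-4*sqrt(3)*c/3)


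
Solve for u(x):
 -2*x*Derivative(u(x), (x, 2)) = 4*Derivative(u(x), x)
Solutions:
 u(x) = C1 + C2/x


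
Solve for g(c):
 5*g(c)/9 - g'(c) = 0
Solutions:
 g(c) = C1*exp(5*c/9)


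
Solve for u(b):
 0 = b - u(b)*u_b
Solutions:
 u(b) = -sqrt(C1 + b^2)
 u(b) = sqrt(C1 + b^2)


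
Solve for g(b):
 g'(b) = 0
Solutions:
 g(b) = C1


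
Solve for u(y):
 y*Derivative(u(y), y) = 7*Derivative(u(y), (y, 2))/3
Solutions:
 u(y) = C1 + C2*erfi(sqrt(42)*y/14)


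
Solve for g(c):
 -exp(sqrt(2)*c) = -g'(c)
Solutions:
 g(c) = C1 + sqrt(2)*exp(sqrt(2)*c)/2


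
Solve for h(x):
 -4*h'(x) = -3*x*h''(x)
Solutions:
 h(x) = C1 + C2*x^(7/3)


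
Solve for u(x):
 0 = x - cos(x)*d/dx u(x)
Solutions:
 u(x) = C1 + Integral(x/cos(x), x)


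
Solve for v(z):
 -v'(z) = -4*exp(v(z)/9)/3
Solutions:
 v(z) = 9*log(-1/(C1 + 4*z)) + 27*log(3)


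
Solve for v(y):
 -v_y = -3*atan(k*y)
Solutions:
 v(y) = C1 + 3*Piecewise((y*atan(k*y) - log(k^2*y^2 + 1)/(2*k), Ne(k, 0)), (0, True))


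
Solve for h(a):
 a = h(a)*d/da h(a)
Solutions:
 h(a) = -sqrt(C1 + a^2)
 h(a) = sqrt(C1 + a^2)


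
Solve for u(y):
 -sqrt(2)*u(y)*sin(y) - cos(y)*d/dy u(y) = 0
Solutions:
 u(y) = C1*cos(y)^(sqrt(2))


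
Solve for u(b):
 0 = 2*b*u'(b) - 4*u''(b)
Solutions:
 u(b) = C1 + C2*erfi(b/2)


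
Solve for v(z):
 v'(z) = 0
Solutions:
 v(z) = C1


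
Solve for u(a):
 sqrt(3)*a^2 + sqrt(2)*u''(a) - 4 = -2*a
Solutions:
 u(a) = C1 + C2*a - sqrt(6)*a^4/24 - sqrt(2)*a^3/6 + sqrt(2)*a^2


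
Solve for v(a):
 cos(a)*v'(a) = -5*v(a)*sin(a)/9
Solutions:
 v(a) = C1*cos(a)^(5/9)


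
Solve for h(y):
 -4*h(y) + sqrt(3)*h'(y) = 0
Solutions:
 h(y) = C1*exp(4*sqrt(3)*y/3)


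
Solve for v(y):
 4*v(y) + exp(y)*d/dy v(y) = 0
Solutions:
 v(y) = C1*exp(4*exp(-y))


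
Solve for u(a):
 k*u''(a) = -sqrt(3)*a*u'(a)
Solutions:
 u(a) = C1 + C2*sqrt(k)*erf(sqrt(2)*3^(1/4)*a*sqrt(1/k)/2)


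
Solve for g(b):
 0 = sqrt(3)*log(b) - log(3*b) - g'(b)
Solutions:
 g(b) = C1 - b*log(b) + sqrt(3)*b*log(b) - sqrt(3)*b - b*log(3) + b


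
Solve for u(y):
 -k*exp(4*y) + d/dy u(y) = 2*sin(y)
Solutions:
 u(y) = C1 + k*exp(4*y)/4 - 2*cos(y)


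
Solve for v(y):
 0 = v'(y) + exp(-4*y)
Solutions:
 v(y) = C1 + exp(-4*y)/4


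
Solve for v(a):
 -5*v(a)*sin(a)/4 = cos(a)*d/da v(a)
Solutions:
 v(a) = C1*cos(a)^(5/4)


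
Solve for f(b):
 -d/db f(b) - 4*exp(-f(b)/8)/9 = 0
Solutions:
 f(b) = 8*log(C1 - b/18)


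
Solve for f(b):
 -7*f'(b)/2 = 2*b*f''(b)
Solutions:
 f(b) = C1 + C2/b^(3/4)


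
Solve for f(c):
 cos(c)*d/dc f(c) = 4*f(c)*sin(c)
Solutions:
 f(c) = C1/cos(c)^4


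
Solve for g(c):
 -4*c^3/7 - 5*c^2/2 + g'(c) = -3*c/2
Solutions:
 g(c) = C1 + c^4/7 + 5*c^3/6 - 3*c^2/4


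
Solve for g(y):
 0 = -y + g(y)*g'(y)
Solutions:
 g(y) = -sqrt(C1 + y^2)
 g(y) = sqrt(C1 + y^2)


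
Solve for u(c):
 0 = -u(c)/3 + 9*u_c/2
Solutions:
 u(c) = C1*exp(2*c/27)


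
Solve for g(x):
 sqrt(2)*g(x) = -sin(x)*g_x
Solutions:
 g(x) = C1*(cos(x) + 1)^(sqrt(2)/2)/(cos(x) - 1)^(sqrt(2)/2)


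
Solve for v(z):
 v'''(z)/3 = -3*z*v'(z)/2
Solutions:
 v(z) = C1 + Integral(C2*airyai(-6^(2/3)*z/2) + C3*airybi(-6^(2/3)*z/2), z)


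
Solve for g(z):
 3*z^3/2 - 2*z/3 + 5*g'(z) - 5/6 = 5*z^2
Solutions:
 g(z) = C1 - 3*z^4/40 + z^3/3 + z^2/15 + z/6


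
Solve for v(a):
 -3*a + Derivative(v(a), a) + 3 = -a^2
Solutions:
 v(a) = C1 - a^3/3 + 3*a^2/2 - 3*a


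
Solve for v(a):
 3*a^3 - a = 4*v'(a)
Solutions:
 v(a) = C1 + 3*a^4/16 - a^2/8


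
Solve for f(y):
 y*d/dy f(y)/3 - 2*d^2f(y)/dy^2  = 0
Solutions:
 f(y) = C1 + C2*erfi(sqrt(3)*y/6)


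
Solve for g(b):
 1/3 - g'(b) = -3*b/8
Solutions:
 g(b) = C1 + 3*b^2/16 + b/3


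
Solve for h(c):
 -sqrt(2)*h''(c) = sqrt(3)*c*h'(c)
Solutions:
 h(c) = C1 + C2*erf(6^(1/4)*c/2)


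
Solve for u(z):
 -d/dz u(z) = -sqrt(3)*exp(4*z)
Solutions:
 u(z) = C1 + sqrt(3)*exp(4*z)/4


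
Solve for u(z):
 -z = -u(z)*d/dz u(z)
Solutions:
 u(z) = -sqrt(C1 + z^2)
 u(z) = sqrt(C1 + z^2)


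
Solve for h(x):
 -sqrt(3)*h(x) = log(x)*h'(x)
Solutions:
 h(x) = C1*exp(-sqrt(3)*li(x))


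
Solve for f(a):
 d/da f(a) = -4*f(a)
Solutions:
 f(a) = C1*exp(-4*a)


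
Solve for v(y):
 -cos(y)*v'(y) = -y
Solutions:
 v(y) = C1 + Integral(y/cos(y), y)


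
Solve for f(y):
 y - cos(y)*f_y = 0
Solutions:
 f(y) = C1 + Integral(y/cos(y), y)


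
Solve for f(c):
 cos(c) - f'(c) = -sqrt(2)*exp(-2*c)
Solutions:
 f(c) = C1 + sin(c) - sqrt(2)*exp(-2*c)/2


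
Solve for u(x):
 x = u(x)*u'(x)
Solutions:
 u(x) = -sqrt(C1 + x^2)
 u(x) = sqrt(C1 + x^2)


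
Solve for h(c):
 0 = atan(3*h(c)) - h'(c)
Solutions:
 Integral(1/atan(3*_y), (_y, h(c))) = C1 + c


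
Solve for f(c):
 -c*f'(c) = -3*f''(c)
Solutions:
 f(c) = C1 + C2*erfi(sqrt(6)*c/6)


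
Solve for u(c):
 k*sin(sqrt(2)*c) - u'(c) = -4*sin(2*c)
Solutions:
 u(c) = C1 - sqrt(2)*k*cos(sqrt(2)*c)/2 - 2*cos(2*c)


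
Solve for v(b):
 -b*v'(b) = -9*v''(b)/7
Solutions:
 v(b) = C1 + C2*erfi(sqrt(14)*b/6)


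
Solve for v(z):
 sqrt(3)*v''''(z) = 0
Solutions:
 v(z) = C1 + C2*z + C3*z^2 + C4*z^3


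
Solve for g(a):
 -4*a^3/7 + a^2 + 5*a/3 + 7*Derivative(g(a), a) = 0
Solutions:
 g(a) = C1 + a^4/49 - a^3/21 - 5*a^2/42


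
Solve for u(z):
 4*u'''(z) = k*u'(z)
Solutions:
 u(z) = C1 + C2*exp(-sqrt(k)*z/2) + C3*exp(sqrt(k)*z/2)


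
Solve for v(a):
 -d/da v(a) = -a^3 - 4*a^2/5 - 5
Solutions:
 v(a) = C1 + a^4/4 + 4*a^3/15 + 5*a


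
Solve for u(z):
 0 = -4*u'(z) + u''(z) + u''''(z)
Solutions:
 u(z) = C1 + C2*exp(z*(-3*(2 + sqrt(327)/9)^(1/3) + (2 + sqrt(327)/9)^(-1/3))/6)*sin(sqrt(3)*z*((2 + sqrt(327)/9)^(-1/3) + 3*(2 + sqrt(327)/9)^(1/3))/6) + C3*exp(z*(-3*(2 + sqrt(327)/9)^(1/3) + (2 + sqrt(327)/9)^(-1/3))/6)*cos(sqrt(3)*z*((2 + sqrt(327)/9)^(-1/3) + 3*(2 + sqrt(327)/9)^(1/3))/6) + C4*exp(z*(-1/(3*(2 + sqrt(327)/9)^(1/3)) + (2 + sqrt(327)/9)^(1/3)))


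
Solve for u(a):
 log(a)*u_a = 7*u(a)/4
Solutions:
 u(a) = C1*exp(7*li(a)/4)


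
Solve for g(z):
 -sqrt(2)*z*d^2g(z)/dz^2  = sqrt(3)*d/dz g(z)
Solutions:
 g(z) = C1 + C2*z^(1 - sqrt(6)/2)


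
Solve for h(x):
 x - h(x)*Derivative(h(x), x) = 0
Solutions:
 h(x) = -sqrt(C1 + x^2)
 h(x) = sqrt(C1 + x^2)


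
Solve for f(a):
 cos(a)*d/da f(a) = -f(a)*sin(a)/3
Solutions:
 f(a) = C1*cos(a)^(1/3)


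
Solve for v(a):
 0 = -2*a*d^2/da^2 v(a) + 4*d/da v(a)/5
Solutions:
 v(a) = C1 + C2*a^(7/5)


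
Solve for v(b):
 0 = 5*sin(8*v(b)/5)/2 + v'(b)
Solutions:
 5*b/2 + 5*log(cos(8*v(b)/5) - 1)/16 - 5*log(cos(8*v(b)/5) + 1)/16 = C1


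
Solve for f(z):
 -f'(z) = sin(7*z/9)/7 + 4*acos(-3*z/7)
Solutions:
 f(z) = C1 - 4*z*acos(-3*z/7) - 4*sqrt(49 - 9*z^2)/3 + 9*cos(7*z/9)/49


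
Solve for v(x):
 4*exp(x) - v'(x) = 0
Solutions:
 v(x) = C1 + 4*exp(x)


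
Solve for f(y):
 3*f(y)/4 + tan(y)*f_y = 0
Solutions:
 f(y) = C1/sin(y)^(3/4)


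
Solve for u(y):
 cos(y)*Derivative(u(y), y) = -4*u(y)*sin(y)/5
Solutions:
 u(y) = C1*cos(y)^(4/5)


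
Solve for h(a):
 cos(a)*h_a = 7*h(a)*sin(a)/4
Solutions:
 h(a) = C1/cos(a)^(7/4)


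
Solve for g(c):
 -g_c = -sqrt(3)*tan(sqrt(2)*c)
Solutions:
 g(c) = C1 - sqrt(6)*log(cos(sqrt(2)*c))/2


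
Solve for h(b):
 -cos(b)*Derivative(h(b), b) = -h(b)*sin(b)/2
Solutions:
 h(b) = C1/sqrt(cos(b))


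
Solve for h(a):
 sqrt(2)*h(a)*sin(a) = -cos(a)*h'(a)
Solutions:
 h(a) = C1*cos(a)^(sqrt(2))


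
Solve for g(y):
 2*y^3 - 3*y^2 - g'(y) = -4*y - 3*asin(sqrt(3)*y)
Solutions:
 g(y) = C1 + y^4/2 - y^3 + 2*y^2 + 3*y*asin(sqrt(3)*y) + sqrt(3)*sqrt(1 - 3*y^2)


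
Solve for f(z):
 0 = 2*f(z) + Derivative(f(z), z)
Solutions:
 f(z) = C1*exp(-2*z)


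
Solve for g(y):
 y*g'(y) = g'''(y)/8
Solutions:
 g(y) = C1 + Integral(C2*airyai(2*y) + C3*airybi(2*y), y)


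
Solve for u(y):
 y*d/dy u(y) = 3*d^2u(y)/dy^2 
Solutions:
 u(y) = C1 + C2*erfi(sqrt(6)*y/6)


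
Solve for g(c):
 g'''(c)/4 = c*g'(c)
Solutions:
 g(c) = C1 + Integral(C2*airyai(2^(2/3)*c) + C3*airybi(2^(2/3)*c), c)


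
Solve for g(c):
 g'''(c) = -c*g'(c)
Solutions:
 g(c) = C1 + Integral(C2*airyai(-c) + C3*airybi(-c), c)


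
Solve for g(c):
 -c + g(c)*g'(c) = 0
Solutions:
 g(c) = -sqrt(C1 + c^2)
 g(c) = sqrt(C1 + c^2)


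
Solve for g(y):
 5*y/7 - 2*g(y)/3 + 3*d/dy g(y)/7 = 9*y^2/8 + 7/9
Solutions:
 g(y) = C1*exp(14*y/9) - 27*y^2/16 - 123*y/112 - 8809/4704


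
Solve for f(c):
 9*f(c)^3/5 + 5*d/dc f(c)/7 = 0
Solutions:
 f(c) = -5*sqrt(2)*sqrt(-1/(C1 - 63*c))/2
 f(c) = 5*sqrt(2)*sqrt(-1/(C1 - 63*c))/2


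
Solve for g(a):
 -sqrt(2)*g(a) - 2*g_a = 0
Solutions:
 g(a) = C1*exp(-sqrt(2)*a/2)


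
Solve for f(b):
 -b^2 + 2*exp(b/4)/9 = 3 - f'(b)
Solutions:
 f(b) = C1 + b^3/3 + 3*b - 8*exp(b/4)/9


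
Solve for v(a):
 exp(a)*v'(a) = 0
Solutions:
 v(a) = C1


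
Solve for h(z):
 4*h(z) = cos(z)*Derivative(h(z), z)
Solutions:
 h(z) = C1*(sin(z)^2 + 2*sin(z) + 1)/(sin(z)^2 - 2*sin(z) + 1)


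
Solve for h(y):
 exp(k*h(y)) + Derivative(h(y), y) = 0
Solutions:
 h(y) = Piecewise((log(1/(C1*k + k*y))/k, Ne(k, 0)), (nan, True))
 h(y) = Piecewise((C1 - y, Eq(k, 0)), (nan, True))


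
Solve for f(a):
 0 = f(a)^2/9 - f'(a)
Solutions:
 f(a) = -9/(C1 + a)


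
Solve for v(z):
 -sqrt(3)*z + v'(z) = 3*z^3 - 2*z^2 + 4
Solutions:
 v(z) = C1 + 3*z^4/4 - 2*z^3/3 + sqrt(3)*z^2/2 + 4*z


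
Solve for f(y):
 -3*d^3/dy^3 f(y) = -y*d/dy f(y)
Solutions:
 f(y) = C1 + Integral(C2*airyai(3^(2/3)*y/3) + C3*airybi(3^(2/3)*y/3), y)


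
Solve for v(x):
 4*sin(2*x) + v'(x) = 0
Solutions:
 v(x) = C1 + 2*cos(2*x)


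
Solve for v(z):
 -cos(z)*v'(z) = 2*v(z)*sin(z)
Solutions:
 v(z) = C1*cos(z)^2


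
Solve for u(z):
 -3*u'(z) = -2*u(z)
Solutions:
 u(z) = C1*exp(2*z/3)


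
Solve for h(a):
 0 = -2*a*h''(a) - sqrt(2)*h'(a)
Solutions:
 h(a) = C1 + C2*a^(1 - sqrt(2)/2)


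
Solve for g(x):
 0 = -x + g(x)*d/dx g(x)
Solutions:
 g(x) = -sqrt(C1 + x^2)
 g(x) = sqrt(C1 + x^2)


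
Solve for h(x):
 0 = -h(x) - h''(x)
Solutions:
 h(x) = C1*sin(x) + C2*cos(x)


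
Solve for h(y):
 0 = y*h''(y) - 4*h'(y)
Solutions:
 h(y) = C1 + C2*y^5


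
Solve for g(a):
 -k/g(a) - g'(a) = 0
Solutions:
 g(a) = -sqrt(C1 - 2*a*k)
 g(a) = sqrt(C1 - 2*a*k)


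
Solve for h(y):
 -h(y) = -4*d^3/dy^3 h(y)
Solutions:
 h(y) = C3*exp(2^(1/3)*y/2) + (C1*sin(2^(1/3)*sqrt(3)*y/4) + C2*cos(2^(1/3)*sqrt(3)*y/4))*exp(-2^(1/3)*y/4)


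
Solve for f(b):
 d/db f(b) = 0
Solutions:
 f(b) = C1


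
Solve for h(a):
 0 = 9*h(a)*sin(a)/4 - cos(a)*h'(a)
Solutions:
 h(a) = C1/cos(a)^(9/4)


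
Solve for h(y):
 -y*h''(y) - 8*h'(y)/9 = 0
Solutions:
 h(y) = C1 + C2*y^(1/9)


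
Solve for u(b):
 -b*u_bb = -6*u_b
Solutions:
 u(b) = C1 + C2*b^7


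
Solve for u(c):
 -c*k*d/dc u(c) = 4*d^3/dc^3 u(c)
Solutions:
 u(c) = C1 + Integral(C2*airyai(2^(1/3)*c*(-k)^(1/3)/2) + C3*airybi(2^(1/3)*c*(-k)^(1/3)/2), c)


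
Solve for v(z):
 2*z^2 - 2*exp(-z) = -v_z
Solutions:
 v(z) = C1 - 2*z^3/3 - 2*exp(-z)


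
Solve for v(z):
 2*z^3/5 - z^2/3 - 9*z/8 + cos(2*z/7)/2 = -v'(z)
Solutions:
 v(z) = C1 - z^4/10 + z^3/9 + 9*z^2/16 - 7*sin(2*z/7)/4


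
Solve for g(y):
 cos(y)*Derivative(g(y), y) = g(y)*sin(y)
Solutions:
 g(y) = C1/cos(y)


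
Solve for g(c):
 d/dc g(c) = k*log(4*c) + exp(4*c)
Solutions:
 g(c) = C1 + c*k*log(c) + c*k*(-1 + 2*log(2)) + exp(4*c)/4


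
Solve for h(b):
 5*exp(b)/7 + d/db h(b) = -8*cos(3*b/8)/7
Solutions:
 h(b) = C1 - 5*exp(b)/7 - 64*sin(3*b/8)/21


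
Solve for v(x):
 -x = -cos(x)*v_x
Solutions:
 v(x) = C1 + Integral(x/cos(x), x)


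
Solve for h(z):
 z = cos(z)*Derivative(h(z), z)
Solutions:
 h(z) = C1 + Integral(z/cos(z), z)


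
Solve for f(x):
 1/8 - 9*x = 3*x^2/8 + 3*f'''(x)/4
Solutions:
 f(x) = C1 + C2*x + C3*x^2 - x^5/120 - x^4/2 + x^3/36


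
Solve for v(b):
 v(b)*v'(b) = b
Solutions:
 v(b) = -sqrt(C1 + b^2)
 v(b) = sqrt(C1 + b^2)


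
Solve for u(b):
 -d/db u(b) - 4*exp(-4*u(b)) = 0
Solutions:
 u(b) = log(-I*(C1 - 16*b)^(1/4))
 u(b) = log(I*(C1 - 16*b)^(1/4))
 u(b) = log(-(C1 - 16*b)^(1/4))
 u(b) = log(C1 - 16*b)/4


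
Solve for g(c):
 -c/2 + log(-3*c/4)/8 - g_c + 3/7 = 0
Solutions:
 g(c) = C1 - c^2/4 + c*log(-c)/8 + c*(-14*log(2) + 7*log(3) + 17)/56


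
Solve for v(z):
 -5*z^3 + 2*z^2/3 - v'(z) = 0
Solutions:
 v(z) = C1 - 5*z^4/4 + 2*z^3/9


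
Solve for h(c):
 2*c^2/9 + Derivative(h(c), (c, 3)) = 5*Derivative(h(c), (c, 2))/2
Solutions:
 h(c) = C1 + C2*c + C3*exp(5*c/2) + c^4/135 + 8*c^3/675 + 16*c^2/1125


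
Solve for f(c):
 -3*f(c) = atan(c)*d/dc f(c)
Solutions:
 f(c) = C1*exp(-3*Integral(1/atan(c), c))


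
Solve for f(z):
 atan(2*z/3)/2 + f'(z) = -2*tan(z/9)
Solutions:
 f(z) = C1 - z*atan(2*z/3)/2 + 3*log(4*z^2 + 9)/8 + 18*log(cos(z/9))


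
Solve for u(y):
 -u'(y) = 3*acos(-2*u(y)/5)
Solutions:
 Integral(1/acos(-2*_y/5), (_y, u(y))) = C1 - 3*y


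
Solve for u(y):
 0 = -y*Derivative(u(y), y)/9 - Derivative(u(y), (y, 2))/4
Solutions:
 u(y) = C1 + C2*erf(sqrt(2)*y/3)


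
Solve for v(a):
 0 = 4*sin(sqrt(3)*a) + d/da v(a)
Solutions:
 v(a) = C1 + 4*sqrt(3)*cos(sqrt(3)*a)/3


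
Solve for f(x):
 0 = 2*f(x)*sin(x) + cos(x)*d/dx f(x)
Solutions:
 f(x) = C1*cos(x)^2


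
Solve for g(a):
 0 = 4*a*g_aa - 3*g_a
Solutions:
 g(a) = C1 + C2*a^(7/4)


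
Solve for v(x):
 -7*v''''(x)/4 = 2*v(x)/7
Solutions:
 v(x) = (C1*sin(2^(1/4)*sqrt(7)*x/7) + C2*cos(2^(1/4)*sqrt(7)*x/7))*exp(-2^(1/4)*sqrt(7)*x/7) + (C3*sin(2^(1/4)*sqrt(7)*x/7) + C4*cos(2^(1/4)*sqrt(7)*x/7))*exp(2^(1/4)*sqrt(7)*x/7)


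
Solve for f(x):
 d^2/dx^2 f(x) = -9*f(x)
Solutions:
 f(x) = C1*sin(3*x) + C2*cos(3*x)


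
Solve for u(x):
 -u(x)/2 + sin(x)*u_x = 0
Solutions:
 u(x) = C1*(cos(x) - 1)^(1/4)/(cos(x) + 1)^(1/4)


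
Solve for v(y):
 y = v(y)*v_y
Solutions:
 v(y) = -sqrt(C1 + y^2)
 v(y) = sqrt(C1 + y^2)


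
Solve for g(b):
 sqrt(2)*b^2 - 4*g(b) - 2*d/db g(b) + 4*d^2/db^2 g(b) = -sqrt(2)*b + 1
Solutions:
 g(b) = C1*exp(b*(1 - sqrt(17))/4) + C2*exp(b*(1 + sqrt(17))/4) + sqrt(2)*b^2/4 - 1/4 + sqrt(2)/2


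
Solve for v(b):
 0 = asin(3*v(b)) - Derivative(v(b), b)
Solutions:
 Integral(1/asin(3*_y), (_y, v(b))) = C1 + b


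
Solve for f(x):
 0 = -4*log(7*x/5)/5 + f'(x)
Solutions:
 f(x) = C1 + 4*x*log(x)/5 - 4*x*log(5)/5 - 4*x/5 + 4*x*log(7)/5


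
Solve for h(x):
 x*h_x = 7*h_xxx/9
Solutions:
 h(x) = C1 + Integral(C2*airyai(21^(2/3)*x/7) + C3*airybi(21^(2/3)*x/7), x)


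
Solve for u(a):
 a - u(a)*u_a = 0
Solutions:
 u(a) = -sqrt(C1 + a^2)
 u(a) = sqrt(C1 + a^2)


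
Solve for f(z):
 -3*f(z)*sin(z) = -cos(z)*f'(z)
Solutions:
 f(z) = C1/cos(z)^3


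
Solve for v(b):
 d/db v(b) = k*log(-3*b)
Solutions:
 v(b) = C1 + b*k*log(-b) + b*k*(-1 + log(3))


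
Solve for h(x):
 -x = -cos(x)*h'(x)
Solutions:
 h(x) = C1 + Integral(x/cos(x), x)


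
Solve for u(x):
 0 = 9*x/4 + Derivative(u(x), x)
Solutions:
 u(x) = C1 - 9*x^2/8


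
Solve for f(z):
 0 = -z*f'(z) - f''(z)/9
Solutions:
 f(z) = C1 + C2*erf(3*sqrt(2)*z/2)


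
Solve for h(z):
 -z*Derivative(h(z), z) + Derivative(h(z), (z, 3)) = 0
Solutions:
 h(z) = C1 + Integral(C2*airyai(z) + C3*airybi(z), z)


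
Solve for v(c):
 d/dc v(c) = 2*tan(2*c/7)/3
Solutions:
 v(c) = C1 - 7*log(cos(2*c/7))/3


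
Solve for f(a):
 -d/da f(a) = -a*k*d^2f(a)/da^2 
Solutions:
 f(a) = C1 + a^(((re(k) + 1)*re(k) + im(k)^2)/(re(k)^2 + im(k)^2))*(C2*sin(log(a)*Abs(im(k))/(re(k)^2 + im(k)^2)) + C3*cos(log(a)*im(k)/(re(k)^2 + im(k)^2)))


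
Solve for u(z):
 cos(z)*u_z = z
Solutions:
 u(z) = C1 + Integral(z/cos(z), z)


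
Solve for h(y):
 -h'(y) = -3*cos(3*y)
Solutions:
 h(y) = C1 + sin(3*y)


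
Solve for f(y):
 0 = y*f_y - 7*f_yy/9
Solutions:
 f(y) = C1 + C2*erfi(3*sqrt(14)*y/14)


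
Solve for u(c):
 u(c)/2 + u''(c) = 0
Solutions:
 u(c) = C1*sin(sqrt(2)*c/2) + C2*cos(sqrt(2)*c/2)


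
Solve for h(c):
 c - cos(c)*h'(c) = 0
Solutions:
 h(c) = C1 + Integral(c/cos(c), c)


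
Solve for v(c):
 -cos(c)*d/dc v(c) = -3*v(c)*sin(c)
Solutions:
 v(c) = C1/cos(c)^3


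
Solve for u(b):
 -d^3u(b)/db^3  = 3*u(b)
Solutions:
 u(b) = C3*exp(-3^(1/3)*b) + (C1*sin(3^(5/6)*b/2) + C2*cos(3^(5/6)*b/2))*exp(3^(1/3)*b/2)


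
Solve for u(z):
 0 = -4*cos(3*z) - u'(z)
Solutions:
 u(z) = C1 - 4*sin(3*z)/3


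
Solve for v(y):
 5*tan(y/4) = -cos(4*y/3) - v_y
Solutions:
 v(y) = C1 + 20*log(cos(y/4)) - 3*sin(4*y/3)/4


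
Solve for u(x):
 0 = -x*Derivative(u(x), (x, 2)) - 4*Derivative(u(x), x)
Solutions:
 u(x) = C1 + C2/x^3


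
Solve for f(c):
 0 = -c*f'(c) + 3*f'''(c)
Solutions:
 f(c) = C1 + Integral(C2*airyai(3^(2/3)*c/3) + C3*airybi(3^(2/3)*c/3), c)


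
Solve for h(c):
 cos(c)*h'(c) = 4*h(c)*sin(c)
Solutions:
 h(c) = C1/cos(c)^4


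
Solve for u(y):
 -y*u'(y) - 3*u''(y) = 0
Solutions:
 u(y) = C1 + C2*erf(sqrt(6)*y/6)


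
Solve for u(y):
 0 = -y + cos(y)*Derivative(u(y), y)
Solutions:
 u(y) = C1 + Integral(y/cos(y), y)


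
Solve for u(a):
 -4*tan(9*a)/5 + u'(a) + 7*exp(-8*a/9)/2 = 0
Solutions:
 u(a) = C1 + 2*log(tan(9*a)^2 + 1)/45 + 63*exp(-8*a/9)/16


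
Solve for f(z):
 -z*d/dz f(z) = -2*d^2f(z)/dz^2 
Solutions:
 f(z) = C1 + C2*erfi(z/2)


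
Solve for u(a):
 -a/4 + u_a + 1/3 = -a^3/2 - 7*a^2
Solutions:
 u(a) = C1 - a^4/8 - 7*a^3/3 + a^2/8 - a/3


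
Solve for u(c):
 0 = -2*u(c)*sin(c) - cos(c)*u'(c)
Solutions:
 u(c) = C1*cos(c)^2


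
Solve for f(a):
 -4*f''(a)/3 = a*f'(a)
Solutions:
 f(a) = C1 + C2*erf(sqrt(6)*a/4)


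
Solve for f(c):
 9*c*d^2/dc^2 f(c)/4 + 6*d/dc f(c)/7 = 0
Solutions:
 f(c) = C1 + C2*c^(13/21)


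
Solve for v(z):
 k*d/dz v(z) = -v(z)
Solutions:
 v(z) = C1*exp(-z/k)


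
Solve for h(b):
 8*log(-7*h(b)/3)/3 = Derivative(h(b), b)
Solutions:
 -3*Integral(1/(log(-_y) - log(3) + log(7)), (_y, h(b)))/8 = C1 - b


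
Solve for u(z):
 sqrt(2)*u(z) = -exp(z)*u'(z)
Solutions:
 u(z) = C1*exp(sqrt(2)*exp(-z))


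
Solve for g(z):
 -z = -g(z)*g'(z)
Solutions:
 g(z) = -sqrt(C1 + z^2)
 g(z) = sqrt(C1 + z^2)


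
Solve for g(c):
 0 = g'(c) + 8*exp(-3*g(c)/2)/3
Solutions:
 g(c) = 2*log(C1 - 4*c)/3
 g(c) = 2*log((-1 - sqrt(3)*I)*(C1 - 4*c)^(1/3)/2)
 g(c) = 2*log((-1 + sqrt(3)*I)*(C1 - 4*c)^(1/3)/2)


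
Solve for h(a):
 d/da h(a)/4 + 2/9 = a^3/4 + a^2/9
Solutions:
 h(a) = C1 + a^4/4 + 4*a^3/27 - 8*a/9


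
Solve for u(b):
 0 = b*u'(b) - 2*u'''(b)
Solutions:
 u(b) = C1 + Integral(C2*airyai(2^(2/3)*b/2) + C3*airybi(2^(2/3)*b/2), b)


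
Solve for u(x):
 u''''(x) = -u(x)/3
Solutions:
 u(x) = (C1*sin(sqrt(2)*3^(3/4)*x/6) + C2*cos(sqrt(2)*3^(3/4)*x/6))*exp(-sqrt(2)*3^(3/4)*x/6) + (C3*sin(sqrt(2)*3^(3/4)*x/6) + C4*cos(sqrt(2)*3^(3/4)*x/6))*exp(sqrt(2)*3^(3/4)*x/6)


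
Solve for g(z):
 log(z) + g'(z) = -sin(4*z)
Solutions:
 g(z) = C1 - z*log(z) + z + cos(4*z)/4


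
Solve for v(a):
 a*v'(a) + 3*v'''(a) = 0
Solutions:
 v(a) = C1 + Integral(C2*airyai(-3^(2/3)*a/3) + C3*airybi(-3^(2/3)*a/3), a)


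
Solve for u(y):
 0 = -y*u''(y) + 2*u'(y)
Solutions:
 u(y) = C1 + C2*y^3


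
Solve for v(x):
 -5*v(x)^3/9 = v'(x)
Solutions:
 v(x) = -3*sqrt(2)*sqrt(-1/(C1 - 5*x))/2
 v(x) = 3*sqrt(2)*sqrt(-1/(C1 - 5*x))/2


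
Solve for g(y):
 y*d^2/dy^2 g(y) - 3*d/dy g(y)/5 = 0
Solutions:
 g(y) = C1 + C2*y^(8/5)


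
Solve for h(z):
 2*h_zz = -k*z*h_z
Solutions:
 h(z) = Piecewise((-sqrt(pi)*C1*erf(sqrt(k)*z/2)/sqrt(k) - C2, (k > 0) | (k < 0)), (-C1*z - C2, True))


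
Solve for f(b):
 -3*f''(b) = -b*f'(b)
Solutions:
 f(b) = C1 + C2*erfi(sqrt(6)*b/6)


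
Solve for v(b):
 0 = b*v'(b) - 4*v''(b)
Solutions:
 v(b) = C1 + C2*erfi(sqrt(2)*b/4)


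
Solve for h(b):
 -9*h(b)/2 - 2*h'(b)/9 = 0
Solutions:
 h(b) = C1*exp(-81*b/4)


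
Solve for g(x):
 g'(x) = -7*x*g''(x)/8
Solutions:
 g(x) = C1 + C2/x^(1/7)


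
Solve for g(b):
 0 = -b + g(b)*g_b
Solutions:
 g(b) = -sqrt(C1 + b^2)
 g(b) = sqrt(C1 + b^2)


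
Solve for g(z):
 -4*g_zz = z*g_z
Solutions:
 g(z) = C1 + C2*erf(sqrt(2)*z/4)


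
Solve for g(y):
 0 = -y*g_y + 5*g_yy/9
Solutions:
 g(y) = C1 + C2*erfi(3*sqrt(10)*y/10)


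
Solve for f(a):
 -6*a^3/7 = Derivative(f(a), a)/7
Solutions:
 f(a) = C1 - 3*a^4/2


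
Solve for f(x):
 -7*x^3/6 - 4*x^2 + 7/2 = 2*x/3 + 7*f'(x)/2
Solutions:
 f(x) = C1 - x^4/12 - 8*x^3/21 - 2*x^2/21 + x


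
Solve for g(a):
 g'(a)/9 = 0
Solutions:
 g(a) = C1


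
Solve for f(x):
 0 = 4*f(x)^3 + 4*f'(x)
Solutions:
 f(x) = -sqrt(2)*sqrt(-1/(C1 - x))/2
 f(x) = sqrt(2)*sqrt(-1/(C1 - x))/2


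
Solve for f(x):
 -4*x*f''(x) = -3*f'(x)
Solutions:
 f(x) = C1 + C2*x^(7/4)


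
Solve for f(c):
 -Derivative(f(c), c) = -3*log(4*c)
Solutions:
 f(c) = C1 + 3*c*log(c) - 3*c + c*log(64)


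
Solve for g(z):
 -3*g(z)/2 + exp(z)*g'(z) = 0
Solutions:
 g(z) = C1*exp(-3*exp(-z)/2)


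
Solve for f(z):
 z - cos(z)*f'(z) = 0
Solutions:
 f(z) = C1 + Integral(z/cos(z), z)


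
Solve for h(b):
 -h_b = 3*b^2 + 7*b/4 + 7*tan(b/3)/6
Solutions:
 h(b) = C1 - b^3 - 7*b^2/8 + 7*log(cos(b/3))/2


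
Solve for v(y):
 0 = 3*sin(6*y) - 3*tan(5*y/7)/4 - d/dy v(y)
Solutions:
 v(y) = C1 + 21*log(cos(5*y/7))/20 - cos(6*y)/2


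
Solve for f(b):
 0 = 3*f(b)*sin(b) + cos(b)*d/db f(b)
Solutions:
 f(b) = C1*cos(b)^3


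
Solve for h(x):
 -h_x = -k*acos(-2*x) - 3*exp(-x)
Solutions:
 h(x) = C1 + k*x*acos(-2*x) + k*sqrt(1 - 4*x^2)/2 - 3*exp(-x)


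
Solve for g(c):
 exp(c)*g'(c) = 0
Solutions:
 g(c) = C1


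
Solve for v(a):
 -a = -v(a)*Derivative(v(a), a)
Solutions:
 v(a) = -sqrt(C1 + a^2)
 v(a) = sqrt(C1 + a^2)


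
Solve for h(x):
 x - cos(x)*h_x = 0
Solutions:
 h(x) = C1 + Integral(x/cos(x), x)


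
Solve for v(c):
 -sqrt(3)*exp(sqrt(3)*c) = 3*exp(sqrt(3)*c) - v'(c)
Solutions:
 v(c) = C1 + exp(sqrt(3)*c) + sqrt(3)*exp(sqrt(3)*c)


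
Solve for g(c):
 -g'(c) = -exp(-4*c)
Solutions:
 g(c) = C1 - exp(-4*c)/4


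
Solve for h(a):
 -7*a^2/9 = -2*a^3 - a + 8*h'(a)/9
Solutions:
 h(a) = C1 + 9*a^4/16 - 7*a^3/24 + 9*a^2/16


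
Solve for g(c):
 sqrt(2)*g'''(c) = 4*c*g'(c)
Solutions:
 g(c) = C1 + Integral(C2*airyai(sqrt(2)*c) + C3*airybi(sqrt(2)*c), c)


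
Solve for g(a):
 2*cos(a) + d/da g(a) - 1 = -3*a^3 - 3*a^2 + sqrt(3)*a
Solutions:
 g(a) = C1 - 3*a^4/4 - a^3 + sqrt(3)*a^2/2 + a - 2*sin(a)


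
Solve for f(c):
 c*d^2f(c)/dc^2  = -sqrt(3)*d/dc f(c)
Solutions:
 f(c) = C1 + C2*c^(1 - sqrt(3))


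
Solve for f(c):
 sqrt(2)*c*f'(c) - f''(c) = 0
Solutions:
 f(c) = C1 + C2*erfi(2^(3/4)*c/2)


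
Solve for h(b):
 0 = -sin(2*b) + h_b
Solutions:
 h(b) = C1 - cos(2*b)/2


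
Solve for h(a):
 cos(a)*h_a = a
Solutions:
 h(a) = C1 + Integral(a/cos(a), a)


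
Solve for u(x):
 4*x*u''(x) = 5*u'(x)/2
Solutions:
 u(x) = C1 + C2*x^(13/8)


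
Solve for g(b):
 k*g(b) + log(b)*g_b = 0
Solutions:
 g(b) = C1*exp(-k*li(b))


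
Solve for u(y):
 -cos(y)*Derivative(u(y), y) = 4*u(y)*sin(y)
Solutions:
 u(y) = C1*cos(y)^4


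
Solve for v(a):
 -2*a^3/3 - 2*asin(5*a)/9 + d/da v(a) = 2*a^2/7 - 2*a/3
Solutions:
 v(a) = C1 + a^4/6 + 2*a^3/21 - a^2/3 + 2*a*asin(5*a)/9 + 2*sqrt(1 - 25*a^2)/45


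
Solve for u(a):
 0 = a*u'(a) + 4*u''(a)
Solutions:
 u(a) = C1 + C2*erf(sqrt(2)*a/4)


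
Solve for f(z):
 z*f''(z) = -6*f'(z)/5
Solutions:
 f(z) = C1 + C2/z^(1/5)


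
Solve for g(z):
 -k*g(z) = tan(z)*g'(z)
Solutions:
 g(z) = C1*exp(-k*log(sin(z)))
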